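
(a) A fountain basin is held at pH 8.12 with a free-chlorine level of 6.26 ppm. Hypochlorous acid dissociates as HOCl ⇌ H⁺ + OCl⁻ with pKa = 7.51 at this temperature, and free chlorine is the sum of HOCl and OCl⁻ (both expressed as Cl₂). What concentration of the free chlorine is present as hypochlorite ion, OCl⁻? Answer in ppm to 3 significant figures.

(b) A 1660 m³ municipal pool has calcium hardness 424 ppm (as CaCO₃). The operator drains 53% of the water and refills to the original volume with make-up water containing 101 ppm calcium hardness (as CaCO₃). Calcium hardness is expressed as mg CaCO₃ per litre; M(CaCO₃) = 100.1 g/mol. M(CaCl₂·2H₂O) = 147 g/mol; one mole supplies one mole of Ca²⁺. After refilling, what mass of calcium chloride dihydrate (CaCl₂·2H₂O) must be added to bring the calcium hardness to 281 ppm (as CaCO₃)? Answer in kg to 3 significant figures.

(a) [OCl⁻]/[HOCl] = 10^(pH − pKa) = 10^(8.12 − 7.51) = 10^0.61 = 4.074.
(a) Fraction as HOCl = 1 / (1 + 4.074) = 0.1971.
(a) OCl⁻ = (1 − 0.1971) × 6.26 ppm = 5.026 ppm.

(b) Volume: 1660 m³ = 1,660,000 L.
(b) After draining 53% and refilling: 424 × 0.47 + 101 × 0.53 = 252.81 ppm.
(b) Deficit to target: 281 − 252.81 = 28.19 mg/L.
(b) As CaCO₃: 28.19 mg/L × 1,660,000 L = 46,800 g; ÷ 100.1 = 467.5 mol Ca²⁺.
(b) Mass: 467.5 × 147 = 68,720 g.

(a) 5.03 ppm; (b) 68.7 kg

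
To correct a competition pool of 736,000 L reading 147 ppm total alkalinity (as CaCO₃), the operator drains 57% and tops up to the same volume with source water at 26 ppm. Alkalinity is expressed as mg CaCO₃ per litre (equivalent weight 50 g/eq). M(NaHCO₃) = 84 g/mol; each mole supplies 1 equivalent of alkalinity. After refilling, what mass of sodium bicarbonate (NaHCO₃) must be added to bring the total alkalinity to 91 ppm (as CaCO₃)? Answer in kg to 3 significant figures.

16.0 kg

After draining 57% and refilling: 147 × 0.43 + 26 × 0.57 = 78.03 ppm.
Deficit to target: 91 − 78.03 = 12.97 mg/L.
As CaCO₃: 12.97 mg/L × 736,000 L = 9546 g; ÷ 50 g/eq ÷ 1 = 190.9 mol NaHCO₃.
Mass: 190.9 × 84 = 16,040 g.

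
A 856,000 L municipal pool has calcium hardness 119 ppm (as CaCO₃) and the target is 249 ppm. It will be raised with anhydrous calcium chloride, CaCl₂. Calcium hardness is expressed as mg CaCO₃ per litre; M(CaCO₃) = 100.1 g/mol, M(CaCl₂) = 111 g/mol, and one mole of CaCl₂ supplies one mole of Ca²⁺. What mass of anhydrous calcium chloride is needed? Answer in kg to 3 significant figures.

123 kg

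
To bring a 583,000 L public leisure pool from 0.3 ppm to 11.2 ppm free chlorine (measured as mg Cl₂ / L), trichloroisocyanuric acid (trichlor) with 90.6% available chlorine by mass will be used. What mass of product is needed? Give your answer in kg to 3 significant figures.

7.01 kg

Chlorine deficit: 11.2 − 0.3 = 10.9 ppm = 10.9 mg/L as Cl₂.
Cl₂ equivalent needed: 10.9 mg/L × 583,000 L = 6,355,000 mg = 6355 g.
Product at 90.6% available chlorine: 6355 / 0.906 = 7014 g.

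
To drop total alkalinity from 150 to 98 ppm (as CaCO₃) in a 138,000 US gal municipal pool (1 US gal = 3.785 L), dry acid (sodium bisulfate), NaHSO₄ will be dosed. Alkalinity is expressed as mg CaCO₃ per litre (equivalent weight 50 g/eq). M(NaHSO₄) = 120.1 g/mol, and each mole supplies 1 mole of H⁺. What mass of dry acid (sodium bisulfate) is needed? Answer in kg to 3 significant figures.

Volume: 138,000 US gal × 3.785 L/gal = 522,330 L.
Alkalinity to neutralize: (150 − 98) = 52 mg/L as CaCO₃ × 522,330 L = 27,160 g as CaCO₃.
Equivalents of H⁺ required: 27,160 ÷ 50 g/eq = 543.2 eq = 543.2 mol NaHSO₄.
Mass of NaHSO₄: 543.2 × 120.1 = 65,240 g.

65.2 kg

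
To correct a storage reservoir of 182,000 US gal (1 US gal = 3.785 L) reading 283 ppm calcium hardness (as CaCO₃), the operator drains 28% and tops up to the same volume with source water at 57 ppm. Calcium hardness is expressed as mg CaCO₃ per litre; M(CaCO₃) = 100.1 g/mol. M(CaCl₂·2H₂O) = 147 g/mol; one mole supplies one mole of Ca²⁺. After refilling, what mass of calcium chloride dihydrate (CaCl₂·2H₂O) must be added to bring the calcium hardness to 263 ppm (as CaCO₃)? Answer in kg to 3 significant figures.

Volume: 182,000 US gal × 3.785 L/gal = 688,870 L.
After draining 28% and refilling: 283 × 0.72 + 57 × 0.28 = 219.72 ppm.
Deficit to target: 263 − 219.72 = 43.28 mg/L.
As CaCO₃: 43.28 mg/L × 688,870 L = 29,810 g; ÷ 100.1 = 297.8 mol Ca²⁺.
Mass: 297.8 × 147 = 43,780 g.

43.8 kg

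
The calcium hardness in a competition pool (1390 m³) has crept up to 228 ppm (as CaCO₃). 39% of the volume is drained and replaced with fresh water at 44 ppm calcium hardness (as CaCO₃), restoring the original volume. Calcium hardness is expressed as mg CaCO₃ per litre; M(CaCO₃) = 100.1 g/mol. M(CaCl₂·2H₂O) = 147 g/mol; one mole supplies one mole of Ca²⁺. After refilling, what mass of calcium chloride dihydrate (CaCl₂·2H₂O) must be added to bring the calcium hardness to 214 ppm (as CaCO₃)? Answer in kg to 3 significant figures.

118 kg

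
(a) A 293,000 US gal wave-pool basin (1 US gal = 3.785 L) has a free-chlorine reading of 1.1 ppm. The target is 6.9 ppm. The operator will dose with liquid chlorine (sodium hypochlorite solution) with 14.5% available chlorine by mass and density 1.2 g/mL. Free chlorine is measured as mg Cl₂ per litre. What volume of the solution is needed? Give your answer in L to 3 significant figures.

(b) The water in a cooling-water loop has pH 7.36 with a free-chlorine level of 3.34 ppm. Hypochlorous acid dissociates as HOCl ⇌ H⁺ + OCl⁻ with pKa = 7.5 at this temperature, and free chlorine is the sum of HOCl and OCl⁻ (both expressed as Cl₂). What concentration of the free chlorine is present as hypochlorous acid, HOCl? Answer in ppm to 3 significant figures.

(a) 37.0 L; (b) 1.94 ppm

(a) Volume: 293,000 US gal × 3.785 L/gal = 1,109,005 L.
(a) Chlorine deficit: 6.9 − 1.1 = 5.8 ppm = 5.8 mg/L as Cl₂.
(a) Cl₂ equivalent needed: 5.8 mg/L × 1,109,005 L = 6,432,000 mg = 6432 g.
(a) Product at 14.5% available chlorine: 6432 / 0.145 = 44,360 g.
(a) Volume at density 1.2 g/mL: 44,360 g ÷ 1.2 g/mL = 36,970 mL.

(b) [OCl⁻]/[HOCl] = 10^(pH − pKa) = 10^(7.36 − 7.5) = 10^-0.14 = 0.7244.
(b) Fraction as HOCl = 1 / (1 + 0.7244) = 0.5799.
(b) HOCl = 0.5799 × 3.34 ppm = 1.937 ppm.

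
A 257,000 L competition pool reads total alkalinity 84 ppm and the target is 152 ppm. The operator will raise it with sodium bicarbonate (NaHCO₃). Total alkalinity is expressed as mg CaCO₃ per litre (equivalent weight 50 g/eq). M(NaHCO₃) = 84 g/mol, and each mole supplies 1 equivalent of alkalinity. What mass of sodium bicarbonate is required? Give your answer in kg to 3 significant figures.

29.4 kg

Alkalinity to add: (152 − 84) = 68 mg/L as CaCO₃ × 257,000 L = 17,480 g as CaCO₃.
Equivalents: 17,480 g ÷ 50 g/eq = 349.5 eq.
NaHCO₃ supplies 1 eq per mole → 349.5 mol.
Mass: 349.5 mol × 84 g/mol = 29,360 g.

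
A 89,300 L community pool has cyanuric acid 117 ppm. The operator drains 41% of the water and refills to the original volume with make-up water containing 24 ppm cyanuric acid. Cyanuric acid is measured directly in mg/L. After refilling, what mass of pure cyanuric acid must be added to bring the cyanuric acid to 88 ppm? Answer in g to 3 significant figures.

815 g

After draining 41% and refilling: 117 × 0.59 + 24 × 0.41 = 78.87 ppm.
Deficit to target: 88 − 78.87 = 9.13 mg/L.
Mass: 9.13 mg/L × 89,300 L = 815.3 g cyanuric acid.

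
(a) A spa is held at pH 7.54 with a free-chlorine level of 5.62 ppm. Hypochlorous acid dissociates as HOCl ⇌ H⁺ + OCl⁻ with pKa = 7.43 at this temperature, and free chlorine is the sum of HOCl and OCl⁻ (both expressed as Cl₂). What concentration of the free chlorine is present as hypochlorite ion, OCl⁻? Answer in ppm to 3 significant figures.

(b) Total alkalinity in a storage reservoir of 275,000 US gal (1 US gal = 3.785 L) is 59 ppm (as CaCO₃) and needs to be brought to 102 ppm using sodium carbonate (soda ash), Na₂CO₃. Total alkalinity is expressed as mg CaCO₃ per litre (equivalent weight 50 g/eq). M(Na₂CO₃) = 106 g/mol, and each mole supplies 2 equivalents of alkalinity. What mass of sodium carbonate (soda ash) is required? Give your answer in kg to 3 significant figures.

(a) [OCl⁻]/[HOCl] = 10^(pH − pKa) = 10^(7.54 − 7.43) = 10^0.11 = 1.288.
(a) Fraction as HOCl = 1 / (1 + 1.288) = 0.437.
(a) OCl⁻ = (1 − 0.437) × 5.62 ppm = 3.164 ppm.

(b) Volume: 275,000 US gal × 3.785 L/gal = 1,040,875 L.
(b) Alkalinity to add: (102 − 59) = 43 mg/L as CaCO₃ × 1,040,875 L = 44,760 g as CaCO₃.
(b) Equivalents: 44,760 g ÷ 50 g/eq = 895.2 eq.
(b) Each mole of Na₂CO₃ supplies 2 eq, so 895.2 / 2 = 447.6 mol.
(b) Mass: 447.6 mol × 106 g/mol = 47,440 g.

(a) 3.16 ppm; (b) 47.4 kg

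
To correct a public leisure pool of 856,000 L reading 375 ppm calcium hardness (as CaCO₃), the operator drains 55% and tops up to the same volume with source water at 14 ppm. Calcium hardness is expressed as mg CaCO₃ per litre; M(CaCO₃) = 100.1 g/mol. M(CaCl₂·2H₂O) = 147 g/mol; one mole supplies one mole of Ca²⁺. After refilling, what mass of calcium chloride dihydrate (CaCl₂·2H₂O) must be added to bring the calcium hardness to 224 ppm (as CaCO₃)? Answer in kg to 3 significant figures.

After draining 55% and refilling: 375 × 0.45 + 14 × 0.55 = 176.45 ppm.
Deficit to target: 224 − 176.45 = 47.55 mg/L.
As CaCO₃: 47.55 mg/L × 856,000 L = 40,700 g; ÷ 100.1 = 406.6 mol Ca²⁺.
Mass: 406.6 × 147 = 59,770 g.

59.8 kg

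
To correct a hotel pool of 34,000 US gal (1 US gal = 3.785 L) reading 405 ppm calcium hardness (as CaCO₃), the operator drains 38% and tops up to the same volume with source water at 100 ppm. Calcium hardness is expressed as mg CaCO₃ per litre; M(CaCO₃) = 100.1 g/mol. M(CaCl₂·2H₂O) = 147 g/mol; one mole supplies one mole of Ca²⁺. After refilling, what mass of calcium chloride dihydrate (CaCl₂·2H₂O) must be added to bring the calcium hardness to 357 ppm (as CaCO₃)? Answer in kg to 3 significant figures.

Volume: 34,000 US gal × 3.785 L/gal = 128,690 L.
After draining 38% and refilling: 405 × 0.62 + 100 × 0.38 = 289.1 ppm.
Deficit to target: 357 − 289.1 = 67.9 mg/L.
As CaCO₃: 67.9 mg/L × 128,690 L = 8738 g; ÷ 100.1 = 87.29 mol Ca²⁺.
Mass: 87.29 × 147 = 12,830 g.

12.8 kg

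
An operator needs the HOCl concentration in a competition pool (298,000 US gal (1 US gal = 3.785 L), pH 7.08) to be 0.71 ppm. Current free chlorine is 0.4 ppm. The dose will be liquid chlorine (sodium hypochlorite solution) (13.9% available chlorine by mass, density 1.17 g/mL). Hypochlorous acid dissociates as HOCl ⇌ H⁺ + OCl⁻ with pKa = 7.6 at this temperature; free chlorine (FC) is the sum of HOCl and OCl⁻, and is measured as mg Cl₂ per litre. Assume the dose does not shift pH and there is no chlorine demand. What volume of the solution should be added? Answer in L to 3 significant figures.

Volume: 298,000 US gal × 3.785 L/gal = 1,127,930 L.
[OCl⁻]/[HOCl] = 10^(pH − pKa) = 10^(7.08 − 7.6) = 0.302; fraction as HOCl = 1/(1 + 0.302) = 0.7681.
Free chlorine required for 0.71 ppm HOCl: 0.71 / 0.7681 = 0.9244 ppm.
FC to add: 0.9244 − 0.4 = 0.5244 mg/L as Cl₂.
Cl₂ equivalent: 0.5244 mg/L × 1,127,930 L = 591.5 g.
Product at 13.9% available Cl: 591.5 / 0.139 = 4255 g.
Volume: 4255 g ÷ 1.17 g/mL = 3637 mL.

3.64 L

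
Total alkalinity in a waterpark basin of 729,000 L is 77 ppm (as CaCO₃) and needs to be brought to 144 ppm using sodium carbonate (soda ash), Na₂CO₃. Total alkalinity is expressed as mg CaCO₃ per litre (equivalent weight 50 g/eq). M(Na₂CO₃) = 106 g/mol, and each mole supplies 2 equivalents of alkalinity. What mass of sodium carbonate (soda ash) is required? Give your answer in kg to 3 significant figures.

Alkalinity to add: (144 − 77) = 67 mg/L as CaCO₃ × 729,000 L = 48,840 g as CaCO₃.
Equivalents: 48,840 g ÷ 50 g/eq = 976.9 eq.
Each mole of Na₂CO₃ supplies 2 eq, so 976.9 / 2 = 488.4 mol.
Mass: 488.4 mol × 106 g/mol = 51,770 g.

51.8 kg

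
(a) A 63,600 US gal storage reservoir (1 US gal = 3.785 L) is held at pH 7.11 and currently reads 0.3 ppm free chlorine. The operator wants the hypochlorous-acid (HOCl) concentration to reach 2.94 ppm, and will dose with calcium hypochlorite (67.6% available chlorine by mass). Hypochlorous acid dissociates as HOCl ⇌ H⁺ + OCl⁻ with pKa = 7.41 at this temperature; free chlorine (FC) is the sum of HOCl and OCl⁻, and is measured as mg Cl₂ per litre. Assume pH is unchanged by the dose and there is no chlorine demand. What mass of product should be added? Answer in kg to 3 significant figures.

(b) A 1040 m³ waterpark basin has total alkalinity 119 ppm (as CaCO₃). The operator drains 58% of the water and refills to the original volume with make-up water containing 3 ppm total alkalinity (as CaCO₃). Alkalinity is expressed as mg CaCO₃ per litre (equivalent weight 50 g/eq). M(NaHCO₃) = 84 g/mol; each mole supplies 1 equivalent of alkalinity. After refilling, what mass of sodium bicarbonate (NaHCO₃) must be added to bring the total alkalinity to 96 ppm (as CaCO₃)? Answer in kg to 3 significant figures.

(a) Volume: 63,600 US gal × 3.785 L/gal = 240,726 L.
(a) [OCl⁻]/[HOCl] = 10^(pH − pKa) = 10^(7.11 − 7.41) = 0.5012; fraction as HOCl = 1/(1 + 0.5012) = 0.6661.
(a) Free chlorine required for 2.94 ppm HOCl: 2.94 / 0.6661 = 4.413 ppm.
(a) FC to add: 4.413 − 0.3 = 4.113 mg/L as Cl₂.
(a) Cl₂ equivalent: 4.113 mg/L × 240,726 L = 990.2 g.
(a) Product at 67.6% available Cl: 990.2 / 0.676 = 1465 g.

(b) Volume: 1040 m³ = 1,040,000 L.
(b) After draining 58% and refilling: 119 × 0.42 + 3 × 0.58 = 51.72 ppm.
(b) Deficit to target: 96 − 51.72 = 44.28 mg/L.
(b) As CaCO₃: 44.28 mg/L × 1,040,000 L = 46,050 g; ÷ 50 g/eq ÷ 1 = 921 mol NaHCO₃.
(b) Mass: 921 × 84 = 77,370 g.

(a) 1.46 kg; (b) 77.4 kg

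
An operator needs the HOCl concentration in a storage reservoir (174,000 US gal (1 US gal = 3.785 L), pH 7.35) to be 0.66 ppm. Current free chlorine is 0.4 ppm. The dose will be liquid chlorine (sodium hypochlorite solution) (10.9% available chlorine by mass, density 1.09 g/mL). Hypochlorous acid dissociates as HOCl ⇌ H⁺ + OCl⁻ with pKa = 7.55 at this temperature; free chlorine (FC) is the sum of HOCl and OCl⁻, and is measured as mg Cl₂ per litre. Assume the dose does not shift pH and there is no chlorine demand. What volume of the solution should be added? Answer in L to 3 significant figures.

Volume: 174,000 US gal × 3.785 L/gal = 658,590 L.
[OCl⁻]/[HOCl] = 10^(pH − pKa) = 10^(7.35 − 7.55) = 0.631; fraction as HOCl = 1/(1 + 0.631) = 0.6131.
Free chlorine required for 0.66 ppm HOCl: 0.66 / 0.6131 = 1.076 ppm.
FC to add: 1.076 − 0.4 = 0.6764 mg/L as Cl₂.
Cl₂ equivalent: 0.6764 mg/L × 658,590 L = 445.5 g.
Product at 10.9% available Cl: 445.5 / 0.109 = 4087 g.
Volume: 4087 g ÷ 1.09 g/mL = 3750 mL.

3.75 L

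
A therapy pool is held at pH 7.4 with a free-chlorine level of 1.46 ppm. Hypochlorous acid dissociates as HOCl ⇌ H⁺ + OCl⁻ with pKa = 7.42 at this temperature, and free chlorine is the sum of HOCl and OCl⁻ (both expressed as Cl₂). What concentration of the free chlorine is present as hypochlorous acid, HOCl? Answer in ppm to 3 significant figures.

[OCl⁻]/[HOCl] = 10^(pH − pKa) = 10^(7.4 − 7.42) = 10^-0.02 = 0.955.
Fraction as HOCl = 1 / (1 + 0.955) = 0.5115.
HOCl = 0.5115 × 1.46 ppm = 0.7468 ppm.

0.747 ppm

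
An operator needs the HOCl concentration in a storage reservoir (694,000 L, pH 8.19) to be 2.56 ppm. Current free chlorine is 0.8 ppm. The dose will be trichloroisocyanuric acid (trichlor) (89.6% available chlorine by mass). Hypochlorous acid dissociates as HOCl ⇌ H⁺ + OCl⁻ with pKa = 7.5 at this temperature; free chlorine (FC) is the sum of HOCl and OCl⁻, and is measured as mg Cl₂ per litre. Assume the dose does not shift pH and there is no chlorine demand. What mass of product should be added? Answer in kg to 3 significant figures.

[OCl⁻]/[HOCl] = 10^(pH − pKa) = 10^(8.19 − 7.5) = 4.898; fraction as HOCl = 1/(1 + 4.898) = 0.1696.
Free chlorine required for 2.56 ppm HOCl: 2.56 / 0.1696 = 15.1 ppm.
FC to add: 15.1 − 0.8 = 14.3 mg/L as Cl₂.
Cl₂ equivalent: 14.3 mg/L × 694,000 L = 9923 g.
Product at 89.6% available Cl: 9923 / 0.896 = 11,070 g.

11.1 kg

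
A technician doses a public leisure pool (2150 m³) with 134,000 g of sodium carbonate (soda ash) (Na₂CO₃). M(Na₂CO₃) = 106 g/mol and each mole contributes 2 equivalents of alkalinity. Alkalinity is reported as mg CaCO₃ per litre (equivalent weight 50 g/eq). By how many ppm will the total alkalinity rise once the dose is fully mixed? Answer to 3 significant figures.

Volume: 2150 m³ = 2,150,000 L.
Moles of Na₂CO₃: 134,000 g ÷ 106 g/mol = 1264 mol → 2528 eq of alkalinity.
As CaCO₃: 2528 eq × 50 g/eq = 126,400 g.
Rise: 126,400 g / 2,150,000 L × 1000 = 58.8 mg/L.

58.8 ppm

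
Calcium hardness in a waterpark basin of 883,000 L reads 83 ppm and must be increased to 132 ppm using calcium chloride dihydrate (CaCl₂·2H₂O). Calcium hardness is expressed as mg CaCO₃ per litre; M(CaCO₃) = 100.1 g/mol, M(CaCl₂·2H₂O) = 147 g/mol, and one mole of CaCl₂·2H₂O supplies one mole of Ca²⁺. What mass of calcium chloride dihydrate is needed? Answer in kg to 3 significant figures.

63.5 kg

Hardness to add: (132 − 83) = 49 mg/L as CaCO₃ × 883,000 L = 43,270 g as CaCO₃.
Moles of Ca²⁺ (1 mol Ca²⁺ ≡ 1 mol CaCO₃): 43,270 / 100.1 g/mol = 432.2 mol.
Mass of CaCl₂·2H₂O: 432.2 × 147 = 63,540 g.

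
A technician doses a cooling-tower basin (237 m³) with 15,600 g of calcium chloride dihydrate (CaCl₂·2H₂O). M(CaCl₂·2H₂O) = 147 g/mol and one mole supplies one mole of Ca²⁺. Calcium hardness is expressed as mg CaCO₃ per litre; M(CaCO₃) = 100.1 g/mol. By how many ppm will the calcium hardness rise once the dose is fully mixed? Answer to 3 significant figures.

44.8 ppm

Volume: 237 m³ = 237,000 L.
Moles of Ca²⁺: 15,600 g ÷ 147 g/mol = 106.1 mol.
As CaCO₃: 106.1 mol × 100.1 g/mol = 10,620 g.
Rise: 10,620 g / 237,000 L × 1000 = 44.82 mg/L.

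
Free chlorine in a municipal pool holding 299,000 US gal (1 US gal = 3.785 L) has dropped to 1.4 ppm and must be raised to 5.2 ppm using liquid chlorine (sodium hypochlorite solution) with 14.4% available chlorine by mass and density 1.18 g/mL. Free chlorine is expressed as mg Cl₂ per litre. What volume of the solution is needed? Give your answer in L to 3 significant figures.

25.3 L

Volume: 299,000 US gal × 3.785 L/gal = 1,131,715 L.
Chlorine deficit: 5.2 − 1.4 = 3.8 ppm = 3.8 mg/L as Cl₂.
Cl₂ equivalent needed: 3.8 mg/L × 1,131,715 L = 4,301,000 mg = 4301 g.
Product at 14.4% available chlorine: 4301 / 0.144 = 29,860 g.
Volume at density 1.18 g/mL: 29,860 g ÷ 1.18 g/mL = 25,310 mL.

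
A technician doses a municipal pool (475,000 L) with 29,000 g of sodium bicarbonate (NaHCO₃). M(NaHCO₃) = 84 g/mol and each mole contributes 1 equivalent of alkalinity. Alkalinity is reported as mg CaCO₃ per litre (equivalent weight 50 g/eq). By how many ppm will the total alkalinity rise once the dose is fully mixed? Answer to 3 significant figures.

Moles of NaHCO₃: 29,000 g ÷ 84 g/mol = 345.2 mol → 345.2 eq of alkalinity.
As CaCO₃: 345.2 eq × 50 g/eq = 17,260 g.
Rise: 17,260 g / 475,000 L × 1000 = 36.34 mg/L.

36.3 ppm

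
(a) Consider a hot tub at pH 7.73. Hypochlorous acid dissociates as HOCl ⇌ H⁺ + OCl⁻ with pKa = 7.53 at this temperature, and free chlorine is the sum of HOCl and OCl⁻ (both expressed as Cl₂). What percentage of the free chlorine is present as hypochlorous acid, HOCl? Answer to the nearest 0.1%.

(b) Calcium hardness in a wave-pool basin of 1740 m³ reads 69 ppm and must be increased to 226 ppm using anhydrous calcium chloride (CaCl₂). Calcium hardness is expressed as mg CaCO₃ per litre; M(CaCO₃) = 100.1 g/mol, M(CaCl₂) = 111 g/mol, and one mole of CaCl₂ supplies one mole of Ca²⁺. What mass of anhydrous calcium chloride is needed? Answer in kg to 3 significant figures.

(a) [OCl⁻]/[HOCl] = 10^(pH − pKa) = 10^(7.73 − 7.53) = 10^0.20 = 1.585.
(a) Fraction as HOCl = 1 / (1 + 1.585) = 0.3869.

(b) Volume: 1740 m³ = 1,740,000 L.
(b) Hardness to add: (226 − 69) = 157 mg/L as CaCO₃ × 1,740,000 L = 273,200 g as CaCO₃.
(b) Moles of Ca²⁺ (1 mol Ca²⁺ ≡ 1 mol CaCO₃): 273,200 / 100.1 g/mol = 2729 mol.
(b) Mass of CaCl₂: 2729 × 111 = 302,900 g.

(a) 38.7%; (b) 303 kg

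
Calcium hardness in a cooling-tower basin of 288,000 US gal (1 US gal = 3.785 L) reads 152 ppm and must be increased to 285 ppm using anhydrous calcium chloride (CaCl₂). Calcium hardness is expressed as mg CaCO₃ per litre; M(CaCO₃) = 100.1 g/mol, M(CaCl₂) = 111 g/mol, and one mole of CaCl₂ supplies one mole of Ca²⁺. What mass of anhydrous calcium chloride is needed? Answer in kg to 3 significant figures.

161 kg

Volume: 288,000 US gal × 3.785 L/gal = 1,090,080 L.
Hardness to add: (285 − 152) = 133 mg/L as CaCO₃ × 1,090,080 L = 145,000 g as CaCO₃.
Moles of Ca²⁺ (1 mol Ca²⁺ ≡ 1 mol CaCO₃): 145,000 / 100.1 g/mol = 1448 mol.
Mass of CaCl₂: 1448 × 111 = 160,800 g.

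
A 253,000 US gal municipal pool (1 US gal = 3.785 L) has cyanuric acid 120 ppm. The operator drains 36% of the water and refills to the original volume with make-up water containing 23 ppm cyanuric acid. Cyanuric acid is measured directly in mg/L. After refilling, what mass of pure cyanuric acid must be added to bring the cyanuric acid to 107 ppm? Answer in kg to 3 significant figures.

21.0 kg

Volume: 253,000 US gal × 3.785 L/gal = 957,605 L.
After draining 36% and refilling: 120 × 0.64 + 23 × 0.36 = 85.08 ppm.
Deficit to target: 107 − 85.08 = 21.92 mg/L.
Mass: 21.92 mg/L × 957,605 L = 20,990 g cyanuric acid.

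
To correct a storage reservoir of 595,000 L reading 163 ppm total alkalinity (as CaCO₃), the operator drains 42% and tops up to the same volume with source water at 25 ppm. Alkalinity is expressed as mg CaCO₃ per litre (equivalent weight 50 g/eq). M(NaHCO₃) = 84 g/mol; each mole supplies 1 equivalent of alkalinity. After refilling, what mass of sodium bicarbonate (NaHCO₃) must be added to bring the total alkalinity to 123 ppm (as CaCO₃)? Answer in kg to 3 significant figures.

After draining 42% and refilling: 163 × 0.58 + 25 × 0.42 = 105.04 ppm.
Deficit to target: 123 − 105.04 = 17.96 mg/L.
As CaCO₃: 17.96 mg/L × 595,000 L = 10,690 g; ÷ 50 g/eq ÷ 1 = 213.7 mol NaHCO₃.
Mass: 213.7 × 84 = 17,950 g.

18.0 kg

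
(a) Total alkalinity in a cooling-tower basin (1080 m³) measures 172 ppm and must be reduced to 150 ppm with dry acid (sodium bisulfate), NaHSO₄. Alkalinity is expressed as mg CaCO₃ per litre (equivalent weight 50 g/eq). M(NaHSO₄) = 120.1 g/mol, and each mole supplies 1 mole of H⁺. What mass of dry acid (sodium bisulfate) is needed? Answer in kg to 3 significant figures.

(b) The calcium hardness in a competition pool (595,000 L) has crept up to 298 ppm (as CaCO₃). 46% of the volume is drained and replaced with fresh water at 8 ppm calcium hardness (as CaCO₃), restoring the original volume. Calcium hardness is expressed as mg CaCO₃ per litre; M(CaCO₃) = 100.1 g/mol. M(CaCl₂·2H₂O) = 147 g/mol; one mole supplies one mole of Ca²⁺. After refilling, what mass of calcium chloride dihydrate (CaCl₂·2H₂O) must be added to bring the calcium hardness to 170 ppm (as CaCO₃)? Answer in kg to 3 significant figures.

(a) 57.1 kg; (b) 4.72 kg

(a) Volume: 1080 m³ = 1,080,000 L.
(a) Alkalinity to neutralize: (172 − 150) = 22 mg/L as CaCO₃ × 1,080,000 L = 23,760 g as CaCO₃.
(a) Equivalents of H⁺ required: 23,760 ÷ 50 g/eq = 475.2 eq = 475.2 mol NaHSO₄.
(a) Mass of NaHSO₄: 475.2 × 120.1 = 57,070 g.

(b) After draining 46% and refilling: 298 × 0.54 + 8 × 0.46 = 164.6 ppm.
(b) Deficit to target: 170 − 164.6 = 5.4 mg/L.
(b) As CaCO₃: 5.4 mg/L × 595,000 L = 3213 g; ÷ 100.1 = 32.1 mol Ca²⁺.
(b) Mass: 32.1 × 147 = 4718 g.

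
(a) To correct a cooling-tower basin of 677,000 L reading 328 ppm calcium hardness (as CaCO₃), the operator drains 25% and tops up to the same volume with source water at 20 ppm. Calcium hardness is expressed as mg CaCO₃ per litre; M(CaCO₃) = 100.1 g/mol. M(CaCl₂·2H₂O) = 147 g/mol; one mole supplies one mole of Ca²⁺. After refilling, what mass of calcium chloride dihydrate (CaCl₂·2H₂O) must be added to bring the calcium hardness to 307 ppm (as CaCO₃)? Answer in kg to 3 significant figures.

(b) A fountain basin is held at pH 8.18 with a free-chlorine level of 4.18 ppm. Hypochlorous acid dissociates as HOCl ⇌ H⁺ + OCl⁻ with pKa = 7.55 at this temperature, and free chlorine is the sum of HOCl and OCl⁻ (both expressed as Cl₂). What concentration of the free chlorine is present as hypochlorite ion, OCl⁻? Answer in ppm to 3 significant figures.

(a) After draining 25% and refilling: 328 × 0.75 + 20 × 0.25 = 251 ppm.
(a) Deficit to target: 307 − 251 = 56 mg/L.
(a) As CaCO₃: 56 mg/L × 677,000 L = 37,910 g; ÷ 100.1 = 378.7 mol Ca²⁺.
(a) Mass: 378.7 × 147 = 55,670 g.

(b) [OCl⁻]/[HOCl] = 10^(pH − pKa) = 10^(8.18 − 7.55) = 10^0.63 = 4.266.
(b) Fraction as HOCl = 1 / (1 + 4.266) = 0.1899.
(b) OCl⁻ = (1 − 0.1899) × 4.18 ppm = 3.386 ppm.

(a) 55.7 kg; (b) 3.39 ppm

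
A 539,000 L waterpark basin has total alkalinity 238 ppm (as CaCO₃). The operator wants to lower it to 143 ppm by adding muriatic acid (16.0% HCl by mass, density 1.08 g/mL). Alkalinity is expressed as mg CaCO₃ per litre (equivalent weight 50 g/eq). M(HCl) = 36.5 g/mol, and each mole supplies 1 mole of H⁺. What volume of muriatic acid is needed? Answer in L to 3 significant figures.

216 L

Alkalinity to neutralize: (238 − 143) = 95 mg/L as CaCO₃ × 539,000 L = 51,200 g as CaCO₃.
Equivalents of H⁺ required: 51,200 ÷ 50 g/eq = 1024 eq = 1024 mol HCl.
Mass of HCl: 1024 × 36.5 = 37,380 g.
Mass of 16.0% solution: 37,380 / 0.16 = 233,600 g.
Volume: 233,600 g ÷ 1.08 g/mL = 216,300 mL.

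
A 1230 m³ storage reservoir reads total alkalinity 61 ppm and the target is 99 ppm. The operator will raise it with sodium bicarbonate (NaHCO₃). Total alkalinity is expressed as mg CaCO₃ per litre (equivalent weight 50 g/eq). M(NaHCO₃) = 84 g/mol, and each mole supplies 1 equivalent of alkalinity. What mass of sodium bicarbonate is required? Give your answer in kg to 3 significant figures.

Volume: 1230 m³ = 1,230,000 L.
Alkalinity to add: (99 − 61) = 38 mg/L as CaCO₃ × 1,230,000 L = 46,740 g as CaCO₃.
Equivalents: 46,740 g ÷ 50 g/eq = 934.8 eq.
NaHCO₃ supplies 1 eq per mole → 934.8 mol.
Mass: 934.8 mol × 84 g/mol = 78,520 g.

78.5 kg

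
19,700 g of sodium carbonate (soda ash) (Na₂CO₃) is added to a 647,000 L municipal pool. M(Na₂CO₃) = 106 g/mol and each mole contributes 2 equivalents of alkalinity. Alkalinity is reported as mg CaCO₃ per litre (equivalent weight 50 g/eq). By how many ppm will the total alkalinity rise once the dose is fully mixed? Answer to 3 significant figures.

Moles of Na₂CO₃: 19,700 g ÷ 106 g/mol = 185.8 mol → 371.7 eq of alkalinity.
As CaCO₃: 371.7 eq × 50 g/eq = 18,580 g.
Rise: 18,580 g / 647,000 L × 1000 = 28.72 mg/L.

28.7 ppm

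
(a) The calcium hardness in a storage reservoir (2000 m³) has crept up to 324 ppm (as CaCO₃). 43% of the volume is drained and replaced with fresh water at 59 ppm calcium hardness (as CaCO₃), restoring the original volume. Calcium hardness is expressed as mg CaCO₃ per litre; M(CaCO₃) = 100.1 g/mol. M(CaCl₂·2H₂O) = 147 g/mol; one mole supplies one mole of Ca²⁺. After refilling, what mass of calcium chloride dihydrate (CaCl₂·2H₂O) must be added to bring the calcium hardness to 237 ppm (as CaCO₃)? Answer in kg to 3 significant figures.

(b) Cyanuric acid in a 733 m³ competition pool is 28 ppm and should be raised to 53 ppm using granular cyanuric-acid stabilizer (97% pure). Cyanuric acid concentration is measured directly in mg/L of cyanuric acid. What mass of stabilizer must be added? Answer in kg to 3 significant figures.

(a) 79.2 kg; (b) 18.9 kg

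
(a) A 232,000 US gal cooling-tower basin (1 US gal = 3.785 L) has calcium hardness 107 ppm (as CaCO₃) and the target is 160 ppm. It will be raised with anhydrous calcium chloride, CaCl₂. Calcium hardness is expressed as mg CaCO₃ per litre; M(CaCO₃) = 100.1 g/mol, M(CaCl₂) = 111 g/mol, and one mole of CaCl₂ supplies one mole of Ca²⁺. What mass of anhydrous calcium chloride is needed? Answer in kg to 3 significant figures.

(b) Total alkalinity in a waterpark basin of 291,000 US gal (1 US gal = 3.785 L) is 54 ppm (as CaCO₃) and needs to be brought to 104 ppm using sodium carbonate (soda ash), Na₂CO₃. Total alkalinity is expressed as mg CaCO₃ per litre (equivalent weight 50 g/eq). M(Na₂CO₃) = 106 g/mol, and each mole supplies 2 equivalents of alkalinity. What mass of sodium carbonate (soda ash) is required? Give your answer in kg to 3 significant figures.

(a) Volume: 232,000 US gal × 3.785 L/gal = 878,120 L.
(a) Hardness to add: (160 − 107) = 53 mg/L as CaCO₃ × 878,120 L = 46,540 g as CaCO₃.
(a) Moles of Ca²⁺ (1 mol Ca²⁺ ≡ 1 mol CaCO₃): 46,540 / 100.1 g/mol = 464.9 mol.
(a) Mass of CaCl₂: 464.9 × 111 = 51,610 g.

(b) Volume: 291,000 US gal × 3.785 L/gal = 1,101,435 L.
(b) Alkalinity to add: (104 − 54) = 50 mg/L as CaCO₃ × 1,101,435 L = 55,070 g as CaCO₃.
(b) Equivalents: 55,070 g ÷ 50 g/eq = 1101 eq.
(b) Each mole of Na₂CO₃ supplies 2 eq, so 1101 / 2 = 550.7 mol.
(b) Mass: 550.7 mol × 106 g/mol = 58,380 g.

(a) 51.6 kg; (b) 58.4 kg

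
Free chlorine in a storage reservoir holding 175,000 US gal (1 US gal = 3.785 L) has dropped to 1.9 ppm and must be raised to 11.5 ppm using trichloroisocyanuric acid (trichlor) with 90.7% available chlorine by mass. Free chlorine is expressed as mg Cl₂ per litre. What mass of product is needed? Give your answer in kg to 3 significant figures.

7.01 kg

Volume: 175,000 US gal × 3.785 L/gal = 662,375 L.
Chlorine deficit: 11.5 − 1.9 = 9.6 ppm = 9.6 mg/L as Cl₂.
Cl₂ equivalent needed: 9.6 mg/L × 662,375 L = 6,359,000 mg = 6359 g.
Product at 90.7% available chlorine: 6359 / 0.907 = 7011 g.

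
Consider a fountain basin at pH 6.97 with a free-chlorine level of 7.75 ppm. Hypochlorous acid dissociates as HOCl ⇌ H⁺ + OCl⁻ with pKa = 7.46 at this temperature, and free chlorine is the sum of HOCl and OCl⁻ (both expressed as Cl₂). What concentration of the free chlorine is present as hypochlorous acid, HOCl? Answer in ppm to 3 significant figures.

[OCl⁻]/[HOCl] = 10^(pH − pKa) = 10^(6.97 − 7.46) = 10^-0.49 = 0.3236.
Fraction as HOCl = 1 / (1 + 0.3236) = 0.7555.
HOCl = 0.7555 × 7.75 ppm = 5.855 ppm.

5.86 ppm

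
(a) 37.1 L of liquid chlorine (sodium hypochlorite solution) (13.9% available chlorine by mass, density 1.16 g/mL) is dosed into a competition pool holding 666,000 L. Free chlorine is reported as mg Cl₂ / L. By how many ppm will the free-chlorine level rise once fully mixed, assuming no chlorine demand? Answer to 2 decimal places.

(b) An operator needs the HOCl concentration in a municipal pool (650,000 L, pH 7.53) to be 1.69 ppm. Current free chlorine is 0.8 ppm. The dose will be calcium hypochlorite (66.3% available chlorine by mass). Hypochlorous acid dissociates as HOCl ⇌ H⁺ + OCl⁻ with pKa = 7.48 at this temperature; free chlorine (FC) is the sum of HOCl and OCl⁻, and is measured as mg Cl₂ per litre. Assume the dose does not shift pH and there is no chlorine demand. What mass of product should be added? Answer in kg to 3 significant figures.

(a) 8.98 ppm; (b) 2.73 kg

(a) Mass of solution: 37.1 L × 1000 mL/L × 1.16 g/mL = 43,040 g.
(a) Available chlorine delivered: 43,040 g × 0.139 = 5982 g as Cl₂.
(a) Concentration rise: 5982 g / 666,000 L = 8.982 mg/L = 8.98 ppm.

(b) [OCl⁻]/[HOCl] = 10^(pH − pKa) = 10^(7.53 − 7.48) = 1.122; fraction as HOCl = 1/(1 + 1.122) = 0.4712.
(b) Free chlorine required for 1.69 ppm HOCl: 1.69 / 0.4712 = 3.586 ppm.
(b) FC to add: 3.586 − 0.8 = 2.786 mg/L as Cl₂.
(b) Cl₂ equivalent: 2.786 mg/L × 650,000 L = 1811 g.
(b) Product at 66.3% available Cl: 1811 / 0.663 = 2732 g.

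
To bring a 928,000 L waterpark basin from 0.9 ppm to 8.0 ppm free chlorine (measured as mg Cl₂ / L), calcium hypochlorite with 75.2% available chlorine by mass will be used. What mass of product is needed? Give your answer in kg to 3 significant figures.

8.76 kg

Chlorine deficit: 8.0 − 0.9 = 7.1 ppm = 7.1 mg/L as Cl₂.
Cl₂ equivalent needed: 7.1 mg/L × 928,000 L = 6,589,000 mg = 6589 g.
Product at 75.2% available chlorine: 6589 / 0.752 = 8762 g.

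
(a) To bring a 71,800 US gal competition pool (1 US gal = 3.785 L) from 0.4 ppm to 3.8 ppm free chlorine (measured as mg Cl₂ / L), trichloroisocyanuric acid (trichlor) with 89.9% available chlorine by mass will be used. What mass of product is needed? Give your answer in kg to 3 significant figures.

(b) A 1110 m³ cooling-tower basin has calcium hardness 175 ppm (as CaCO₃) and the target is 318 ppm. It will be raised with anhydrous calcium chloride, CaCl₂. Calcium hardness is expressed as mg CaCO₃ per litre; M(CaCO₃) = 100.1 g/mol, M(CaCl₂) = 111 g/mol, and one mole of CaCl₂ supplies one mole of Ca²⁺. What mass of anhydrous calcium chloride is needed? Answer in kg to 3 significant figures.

(a) Volume: 71,800 US gal × 3.785 L/gal = 271,763 L.
(a) Chlorine deficit: 3.8 − 0.4 = 3.4 ppm = 3.4 mg/L as Cl₂.
(a) Cl₂ equivalent needed: 3.4 mg/L × 271,763 L = 924,000 mg = 924 g.
(a) Product at 89.9% available chlorine: 924 / 0.899 = 1028 g.

(b) Volume: 1110 m³ = 1,110,000 L.
(b) Hardness to add: (318 − 175) = 143 mg/L as CaCO₃ × 1,110,000 L = 158,700 g as CaCO₃.
(b) Moles of Ca²⁺ (1 mol Ca²⁺ ≡ 1 mol CaCO₃): 158,700 / 100.1 g/mol = 1586 mol.
(b) Mass of CaCl₂: 1586 × 111 = 176,000 g.

(a) 1.03 kg; (b) 176 kg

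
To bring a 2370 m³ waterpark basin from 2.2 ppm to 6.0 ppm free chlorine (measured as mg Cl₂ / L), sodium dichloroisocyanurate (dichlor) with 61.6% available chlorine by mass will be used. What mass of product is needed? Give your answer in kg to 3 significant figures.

Volume: 2370 m³ = 2,370,000 L.
Chlorine deficit: 6.0 − 2.2 = 3.8 ppm = 3.8 mg/L as Cl₂.
Cl₂ equivalent needed: 3.8 mg/L × 2,370,000 L = 9,006,000 mg = 9006 g.
Product at 61.6% available chlorine: 9006 / 0.616 = 14,620 g.

14.6 kg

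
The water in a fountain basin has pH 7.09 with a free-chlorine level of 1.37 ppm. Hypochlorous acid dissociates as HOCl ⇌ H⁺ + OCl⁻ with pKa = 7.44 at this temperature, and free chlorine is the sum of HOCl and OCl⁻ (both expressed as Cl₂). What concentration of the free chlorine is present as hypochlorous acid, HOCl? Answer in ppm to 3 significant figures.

0.947 ppm

[OCl⁻]/[HOCl] = 10^(pH − pKa) = 10^(7.09 − 7.44) = 10^-0.35 = 0.4467.
Fraction as HOCl = 1 / (1 + 0.4467) = 0.6912.
HOCl = 0.6912 × 1.37 ppm = 0.947 ppm.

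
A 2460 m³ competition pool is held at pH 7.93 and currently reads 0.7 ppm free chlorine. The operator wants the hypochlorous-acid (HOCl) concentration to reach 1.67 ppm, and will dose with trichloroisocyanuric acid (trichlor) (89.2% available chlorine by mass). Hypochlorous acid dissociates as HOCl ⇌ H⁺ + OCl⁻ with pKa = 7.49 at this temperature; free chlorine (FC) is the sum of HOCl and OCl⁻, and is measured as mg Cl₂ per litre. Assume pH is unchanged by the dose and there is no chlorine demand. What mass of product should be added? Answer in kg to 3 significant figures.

15.4 kg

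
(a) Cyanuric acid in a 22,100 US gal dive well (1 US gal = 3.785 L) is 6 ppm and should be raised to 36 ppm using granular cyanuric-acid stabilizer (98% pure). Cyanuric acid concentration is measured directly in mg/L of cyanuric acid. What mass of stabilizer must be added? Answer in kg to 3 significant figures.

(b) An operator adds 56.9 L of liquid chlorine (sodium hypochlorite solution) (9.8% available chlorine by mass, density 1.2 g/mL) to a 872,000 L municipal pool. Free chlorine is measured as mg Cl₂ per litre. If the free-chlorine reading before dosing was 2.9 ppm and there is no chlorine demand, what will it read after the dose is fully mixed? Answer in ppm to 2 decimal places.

(a) 2.56 kg; (b) 10.57 ppm

(a) Volume: 22,100 US gal × 3.785 L/gal = 83,648 L.
(a) CYA to add: (36 − 6) = 30 mg/L × 83,648 L = 2509 g cyanuric acid.
(a) At 98% purity: 2509 / 0.98 = 2561 g product.

(b) Mass of solution: 56.9 L × 1000 mL/L × 1.2 g/mL = 68,280 g.
(b) Available chlorine delivered: 68,280 g × 0.098 = 6691 g as Cl₂.
(b) Concentration rise: 6691 g / 872,000 L = 7.674 mg/L = 7.67 ppm.
(b) Final FC: 2.9 + 7.67 = 10.57 ppm.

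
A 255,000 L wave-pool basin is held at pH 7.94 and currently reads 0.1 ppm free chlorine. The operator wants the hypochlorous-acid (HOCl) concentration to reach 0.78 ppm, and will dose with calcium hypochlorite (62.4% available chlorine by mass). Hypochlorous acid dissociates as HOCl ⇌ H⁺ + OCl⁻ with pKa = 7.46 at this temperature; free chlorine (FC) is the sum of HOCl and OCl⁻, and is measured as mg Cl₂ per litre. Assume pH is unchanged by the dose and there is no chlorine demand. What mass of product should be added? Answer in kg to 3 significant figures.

1.24 kg

[OCl⁻]/[HOCl] = 10^(pH − pKa) = 10^(7.94 − 7.46) = 3.02; fraction as HOCl = 1/(1 + 3.02) = 0.2488.
Free chlorine required for 0.78 ppm HOCl: 0.78 / 0.2488 = 3.136 ppm.
FC to add: 3.136 − 0.1 = 3.036 mg/L as Cl₂.
Cl₂ equivalent: 3.036 mg/L × 255,000 L = 774.1 g.
Product at 62.4% available Cl: 774.1 / 0.624 = 1240 g.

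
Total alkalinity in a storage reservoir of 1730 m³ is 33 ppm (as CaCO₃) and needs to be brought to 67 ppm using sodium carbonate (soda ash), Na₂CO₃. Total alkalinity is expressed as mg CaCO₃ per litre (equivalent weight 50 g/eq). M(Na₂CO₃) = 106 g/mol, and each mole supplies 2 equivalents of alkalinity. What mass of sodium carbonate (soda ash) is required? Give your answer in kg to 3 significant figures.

62.3 kg

Volume: 1730 m³ = 1,730,000 L.
Alkalinity to add: (67 − 33) = 34 mg/L as CaCO₃ × 1,730,000 L = 58,820 g as CaCO₃.
Equivalents: 58,820 g ÷ 50 g/eq = 1176 eq.
Each mole of Na₂CO₃ supplies 2 eq, so 1176 / 2 = 588.2 mol.
Mass: 588.2 mol × 106 g/mol = 62,350 g.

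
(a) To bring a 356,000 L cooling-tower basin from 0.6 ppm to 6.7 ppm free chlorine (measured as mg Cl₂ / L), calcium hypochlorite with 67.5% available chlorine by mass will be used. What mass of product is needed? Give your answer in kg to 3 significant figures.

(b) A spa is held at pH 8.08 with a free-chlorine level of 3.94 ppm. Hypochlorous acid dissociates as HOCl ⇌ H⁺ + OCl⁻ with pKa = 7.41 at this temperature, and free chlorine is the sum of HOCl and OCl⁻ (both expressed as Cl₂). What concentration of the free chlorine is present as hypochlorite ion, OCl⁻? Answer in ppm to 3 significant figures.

(a) 3.22 kg; (b) 3.25 ppm

(a) Chlorine deficit: 6.7 − 0.6 = 6.1 ppm = 6.1 mg/L as Cl₂.
(a) Cl₂ equivalent needed: 6.1 mg/L × 356,000 L = 2,172,000 mg = 2172 g.
(a) Product at 67.5% available chlorine: 2172 / 0.675 = 3217 g.

(b) [OCl⁻]/[HOCl] = 10^(pH − pKa) = 10^(8.08 − 7.41) = 10^0.67 = 4.677.
(b) Fraction as HOCl = 1 / (1 + 4.677) = 0.1761.
(b) OCl⁻ = (1 − 0.1761) × 3.94 ppm = 3.246 ppm.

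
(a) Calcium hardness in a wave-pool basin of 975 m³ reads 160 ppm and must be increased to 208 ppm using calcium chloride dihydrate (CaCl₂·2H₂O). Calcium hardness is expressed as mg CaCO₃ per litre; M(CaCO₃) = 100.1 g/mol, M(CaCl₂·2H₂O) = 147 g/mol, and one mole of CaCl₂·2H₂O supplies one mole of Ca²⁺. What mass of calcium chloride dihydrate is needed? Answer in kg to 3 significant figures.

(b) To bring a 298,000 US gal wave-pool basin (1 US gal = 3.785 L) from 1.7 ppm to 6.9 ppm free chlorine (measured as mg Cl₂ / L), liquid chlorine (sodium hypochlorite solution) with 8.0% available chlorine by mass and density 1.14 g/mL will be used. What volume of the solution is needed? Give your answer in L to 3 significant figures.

(a) 68.7 kg; (b) 64.3 L

(a) Volume: 975 m³ = 975,000 L.
(a) Hardness to add: (208 − 160) = 48 mg/L as CaCO₃ × 975,000 L = 46,800 g as CaCO₃.
(a) Moles of Ca²⁺ (1 mol Ca²⁺ ≡ 1 mol CaCO₃): 46,800 / 100.1 g/mol = 467.5 mol.
(a) Mass of CaCl₂·2H₂O: 467.5 × 147 = 68,730 g.

(b) Volume: 298,000 US gal × 3.785 L/gal = 1,127,930 L.
(b) Chlorine deficit: 6.9 − 1.7 = 5.2 ppm = 5.2 mg/L as Cl₂.
(b) Cl₂ equivalent needed: 5.2 mg/L × 1,127,930 L = 5,865,000 mg = 5865 g.
(b) Product at 8.0% available chlorine: 5865 / 0.08 = 73,320 g.
(b) Volume at density 1.14 g/mL: 73,320 g ÷ 1.14 g/mL = 64,310 mL.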